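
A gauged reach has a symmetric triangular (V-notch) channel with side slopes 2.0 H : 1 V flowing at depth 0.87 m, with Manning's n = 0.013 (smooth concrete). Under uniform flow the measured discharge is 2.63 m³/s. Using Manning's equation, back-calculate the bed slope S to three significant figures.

A = z·y² = 2.0×0.87² = 1.514 m²
P = 2y√(1+z²) = 2×0.87×√(1+2.0²) = 3.891 m
R = A/P = 1.514/3.891 = 0.3891 m
S = (Q·n / (1·A·R^(2/3)))² = (2.63×0.013 / (1×1.514×0.5330))² = 0.001796

0.00180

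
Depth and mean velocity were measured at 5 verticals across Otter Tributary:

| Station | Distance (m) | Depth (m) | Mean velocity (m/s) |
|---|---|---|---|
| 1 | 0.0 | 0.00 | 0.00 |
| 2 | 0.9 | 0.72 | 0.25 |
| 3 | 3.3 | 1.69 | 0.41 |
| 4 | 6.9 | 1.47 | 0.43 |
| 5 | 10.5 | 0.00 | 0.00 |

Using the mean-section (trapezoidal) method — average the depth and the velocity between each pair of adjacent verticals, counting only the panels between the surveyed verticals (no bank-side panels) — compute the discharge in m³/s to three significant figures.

3.95 m³/s

Panel 1-2: Δb = 0.9 m, d̄ = (0.00+0.72)/2 = 0.36, v̄ = (0.00+0.25)/2 = 0.125 → q = 0.9×0.36×0.125 = 0.04050 m³/s
Panel 2-3: Δb = 2.4 m, d̄ = (0.72+1.69)/2 = 1.205, v̄ = (0.25+0.41)/2 = 0.33 → q = 2.4×1.205×0.33 = 0.9544 m³/s
Panel 3-4: Δb = 3.6 m, d̄ = (1.69+1.47)/2 = 1.58, v̄ = (0.41+0.43)/2 = 0.42 → q = 3.6×1.58×0.42 = 2.389 m³/s
Panel 4-5: Δb = 3.6 m, d̄ = (1.47+0.00)/2 = 0.735, v̄ = (0.43+0.00)/2 = 0.215 → q = 3.6×0.735×0.215 = 0.5689 m³/s
Q = Σ q = 3.953 m³/s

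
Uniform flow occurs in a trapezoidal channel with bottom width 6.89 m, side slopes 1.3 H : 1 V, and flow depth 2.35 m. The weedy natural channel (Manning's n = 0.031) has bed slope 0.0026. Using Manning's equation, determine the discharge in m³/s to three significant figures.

A = (b + z·y)·y = (6.89 + 1.3×2.35)×2.35 = 23.37 m²
P = b + 2y√(1+z²) = 6.89 + 2×2.35×√(1+1.3²) = 14.60 m
R = A/P = 23.37/14.60 = 1.601 m
Q = (1/n)·A·R^(2/3)·S^(1/2) = (1/0.031) × 23.37 × 1.601^(2/3) × 0.0026^(1/2) = 52.61 m³/s

52.6 m³/s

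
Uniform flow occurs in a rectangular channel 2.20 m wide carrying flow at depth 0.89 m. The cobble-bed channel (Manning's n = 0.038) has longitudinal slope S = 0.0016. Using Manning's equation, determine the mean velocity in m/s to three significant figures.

A = b·y = 2.20 × 0.89 = 1.958 m²
P = b + 2y = 2.20 + 2×0.89 = 3.980 m
R = A/P = 1.958/3.980 = 0.4920 m
Q = (1/n)·A·R^(2/3)·S^(1/2) = (1/0.038) × 1.958 × 0.4920^(2/3) × 0.0016^(1/2) = 1.284 m³/s
V = Q/A = 1.284/1.958 = 0.6560 m/s

0.656 m/s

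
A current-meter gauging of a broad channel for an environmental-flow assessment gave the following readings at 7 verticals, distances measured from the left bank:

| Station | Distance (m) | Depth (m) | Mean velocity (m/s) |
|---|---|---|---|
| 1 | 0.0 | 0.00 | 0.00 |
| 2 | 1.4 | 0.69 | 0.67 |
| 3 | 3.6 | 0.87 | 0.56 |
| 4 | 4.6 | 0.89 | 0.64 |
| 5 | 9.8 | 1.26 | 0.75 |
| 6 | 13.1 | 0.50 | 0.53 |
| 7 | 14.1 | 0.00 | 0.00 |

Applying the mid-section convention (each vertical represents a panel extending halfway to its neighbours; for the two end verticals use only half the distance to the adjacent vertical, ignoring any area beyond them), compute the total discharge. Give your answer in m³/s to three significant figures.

7.96 m³/s

w_2 = (3.6 − 0.0)/2 = 1.8 m; q_2 = 0.67 × 0.69 × 1.8 = 0.8321 m³/s
w_3 = (4.6 − 1.4)/2 = 1.6 m; q_3 = 0.56 × 0.87 × 1.6 = 0.7795 m³/s
w_4 = (9.8 − 3.6)/2 = 3.1 m; q_4 = 0.64 × 0.89 × 3.1 = 1.766 m³/s
w_5 = (13.1 − 4.6)/2 = 4.25 m; q_5 = 0.75 × 1.26 × 4.25 = 4.016 m³/s
w_6 = (14.1 − 9.8)/2 = 2.15 m; q_6 = 0.53 × 0.50 × 2.15 = 0.5698 m³/s
Stations 1, 7 contribute zero (depth or velocity is 0).
Q = Σ qᵢ = 7.963 m³/s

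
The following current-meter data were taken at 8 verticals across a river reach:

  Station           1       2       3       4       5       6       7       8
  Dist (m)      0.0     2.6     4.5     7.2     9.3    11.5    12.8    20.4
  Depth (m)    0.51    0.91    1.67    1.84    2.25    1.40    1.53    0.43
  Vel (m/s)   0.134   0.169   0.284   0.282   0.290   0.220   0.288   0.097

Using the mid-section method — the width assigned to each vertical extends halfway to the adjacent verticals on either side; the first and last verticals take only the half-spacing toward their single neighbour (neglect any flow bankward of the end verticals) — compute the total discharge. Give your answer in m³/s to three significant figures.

w_1 = (2.6 − 0.0)/2 = 1.3 m; q_1 = 0.134 × 0.51 × 1.3 = 0.08884 m³/s
w_2 = (4.5 − 0.0)/2 = 2.25 m; q_2 = 0.169 × 0.91 × 2.25 = 0.3460 m³/s
w_3 = (7.2 − 2.6)/2 = 2.3 m; q_3 = 0.284 × 1.67 × 2.3 = 1.091 m³/s
w_4 = (9.3 − 4.5)/2 = 2.4 m; q_4 = 0.282 × 1.84 × 2.4 = 1.245 m³/s
w_5 = (11.5 − 7.2)/2 = 2.15 m; q_5 = 0.290 × 2.25 × 2.15 = 1.403 m³/s
w_6 = (12.8 − 9.3)/2 = 1.75 m; q_6 = 0.220 × 1.40 × 1.75 = 0.5390 m³/s
w_7 = (20.4 − 11.5)/2 = 4.45 m; q_7 = 0.288 × 1.53 × 4.45 = 1.961 m³/s
w_8 = (20.4 − 12.8)/2 = 3.8 m; q_8 = 0.097 × 0.43 × 3.8 = 0.1585 m³/s
Q = Σ qᵢ = 6.832 m³/s

6.83 m³/s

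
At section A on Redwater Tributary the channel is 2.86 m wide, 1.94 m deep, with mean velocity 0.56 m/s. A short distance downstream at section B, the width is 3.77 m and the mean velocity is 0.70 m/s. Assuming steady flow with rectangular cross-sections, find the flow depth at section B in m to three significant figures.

1.18 m

Q = A₁V₁ = (2.86×1.94) × 0.56 = 3.107 m³/s
d₂ = Q/(b₂ V₂) = 3.107/(3.77×0.70) = 1.177 m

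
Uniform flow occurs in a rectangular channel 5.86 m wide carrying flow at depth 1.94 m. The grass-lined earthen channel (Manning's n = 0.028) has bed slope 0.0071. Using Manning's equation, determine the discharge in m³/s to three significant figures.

A = b·y = 5.86 × 1.94 = 11.37 m²
P = b + 2y = 5.86 + 2×1.94 = 9.740 m
R = A/P = 11.37/9.740 = 1.167 m
Q = (1/n)·A·R^(2/3)·S^(1/2) = (1/0.028) × 11.37 × 1.167^(2/3) × 0.0071^(1/2) = 37.93 m³/s

37.9 m³/s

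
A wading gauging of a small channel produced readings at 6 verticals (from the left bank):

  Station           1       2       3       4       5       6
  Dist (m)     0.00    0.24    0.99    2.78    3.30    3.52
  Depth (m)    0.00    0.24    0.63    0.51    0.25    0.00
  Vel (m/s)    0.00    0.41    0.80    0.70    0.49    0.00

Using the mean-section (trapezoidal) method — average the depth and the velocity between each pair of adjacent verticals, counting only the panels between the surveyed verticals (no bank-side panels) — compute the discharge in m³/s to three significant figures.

Panel 1-2: Δb = 0.24 m, d̄ = (0.00+0.24)/2 = 0.12, v̄ = (0.00+0.41)/2 = 0.205 → q = 0.24×0.12×0.205 = 0.005904 m³/s
Panel 2-3: Δb = 0.75 m, d̄ = (0.24+0.63)/2 = 0.435, v̄ = (0.41+0.80)/2 = 0.605 → q = 0.75×0.435×0.605 = 0.1974 m³/s
Panel 3-4: Δb = 1.79 m, d̄ = (0.63+0.51)/2 = 0.57, v̄ = (0.80+0.70)/2 = 0.75 → q = 1.79×0.57×0.75 = 0.7652 m³/s
Panel 4-5: Δb = 0.52 m, d̄ = (0.51+0.25)/2 = 0.38, v̄ = (0.70+0.49)/2 = 0.595 → q = 0.52×0.38×0.595 = 0.1176 m³/s
Panel 5-6: Δb = 0.22 m, d̄ = (0.25+0.00)/2 = 0.125, v̄ = (0.49+0.00)/2 = 0.245 → q = 0.22×0.125×0.245 = 0.006738 m³/s
Q = Σ q = 1.093 m³/s

1.09 m³/s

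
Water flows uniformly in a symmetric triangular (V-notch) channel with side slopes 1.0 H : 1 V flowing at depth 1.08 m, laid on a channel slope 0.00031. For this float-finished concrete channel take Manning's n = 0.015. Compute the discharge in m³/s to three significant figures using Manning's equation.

A = z·y² = 1.0×1.08² = 1.166 m²
P = 2y√(1+z²) = 2×1.08×√(1+1.0²) = 3.055 m
R = A/P = 1.166/3.055 = 0.3818 m
Q = (1/n)·A·R^(2/3)·S^(1/2) = (1/0.015) × 1.166 × 0.3818^(2/3) × 0.00031^(1/2) = 0.7206 m³/s

0.721 m³/s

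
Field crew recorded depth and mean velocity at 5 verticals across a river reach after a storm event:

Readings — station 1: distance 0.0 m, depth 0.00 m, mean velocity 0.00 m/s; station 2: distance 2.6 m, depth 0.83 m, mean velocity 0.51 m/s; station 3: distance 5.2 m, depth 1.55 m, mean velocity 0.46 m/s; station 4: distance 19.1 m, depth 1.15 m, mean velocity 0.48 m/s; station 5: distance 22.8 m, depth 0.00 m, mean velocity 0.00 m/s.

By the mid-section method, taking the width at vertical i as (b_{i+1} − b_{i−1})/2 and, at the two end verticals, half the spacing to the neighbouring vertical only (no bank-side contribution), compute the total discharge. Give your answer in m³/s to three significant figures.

11.8 m³/s

w_2 = (5.2 − 0.0)/2 = 2.6 m; q_2 = 0.51 × 0.83 × 2.6 = 1.101 m³/s
w_3 = (19.1 − 2.6)/2 = 8.25 m; q_3 = 0.46 × 1.55 × 8.25 = 5.882 m³/s
w_4 = (22.8 − 5.2)/2 = 8.8 m; q_4 = 0.48 × 1.15 × 8.8 = 4.858 m³/s
Stations 1, 5 contribute zero (depth or velocity is 0).
Q = Σ qᵢ = 11.84 m³/s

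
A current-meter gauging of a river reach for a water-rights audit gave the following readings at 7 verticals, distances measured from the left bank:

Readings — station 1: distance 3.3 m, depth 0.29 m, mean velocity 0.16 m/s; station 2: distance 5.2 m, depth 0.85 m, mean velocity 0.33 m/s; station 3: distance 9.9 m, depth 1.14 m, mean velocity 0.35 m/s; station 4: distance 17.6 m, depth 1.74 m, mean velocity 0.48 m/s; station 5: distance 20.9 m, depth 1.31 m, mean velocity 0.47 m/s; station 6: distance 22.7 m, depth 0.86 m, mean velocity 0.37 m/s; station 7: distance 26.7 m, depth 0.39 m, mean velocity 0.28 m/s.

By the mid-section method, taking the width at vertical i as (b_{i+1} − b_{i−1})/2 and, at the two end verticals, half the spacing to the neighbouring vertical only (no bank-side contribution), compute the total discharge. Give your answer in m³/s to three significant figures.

10.7 m³/s

w_1 = (5.2 − 3.3)/2 = 0.95 m; q_1 = 0.16 × 0.29 × 0.95 = 0.04408 m³/s
w_2 = (9.9 − 3.3)/2 = 3.3 m; q_2 = 0.33 × 0.85 × 3.3 = 0.9257 m³/s
w_3 = (17.6 − 5.2)/2 = 6.2 m; q_3 = 0.35 × 1.14 × 6.2 = 2.474 m³/s
w_4 = (20.9 − 9.9)/2 = 5.5 m; q_4 = 0.48 × 1.74 × 5.5 = 4.594 m³/s
w_5 = (22.7 − 17.6)/2 = 2.55 m; q_5 = 0.47 × 1.31 × 2.55 = 1.570 m³/s
w_6 = (26.7 − 20.9)/2 = 2.9 m; q_6 = 0.37 × 0.86 × 2.9 = 0.9228 m³/s
w_7 = (26.7 − 22.7)/2 = 2 m; q_7 = 0.28 × 0.39 × 2 = 0.2184 m³/s
Q = Σ qᵢ = 10.75 m³/s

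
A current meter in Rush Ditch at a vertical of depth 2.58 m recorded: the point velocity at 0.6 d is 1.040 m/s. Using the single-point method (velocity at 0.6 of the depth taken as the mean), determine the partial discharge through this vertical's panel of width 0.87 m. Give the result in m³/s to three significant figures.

v̄ = v₀.₆ = 1.040 m/s
q = v̄ × d × w = 1.040 × 2.58 × 0.87 = 2.334 m³/s

2.33 m³/s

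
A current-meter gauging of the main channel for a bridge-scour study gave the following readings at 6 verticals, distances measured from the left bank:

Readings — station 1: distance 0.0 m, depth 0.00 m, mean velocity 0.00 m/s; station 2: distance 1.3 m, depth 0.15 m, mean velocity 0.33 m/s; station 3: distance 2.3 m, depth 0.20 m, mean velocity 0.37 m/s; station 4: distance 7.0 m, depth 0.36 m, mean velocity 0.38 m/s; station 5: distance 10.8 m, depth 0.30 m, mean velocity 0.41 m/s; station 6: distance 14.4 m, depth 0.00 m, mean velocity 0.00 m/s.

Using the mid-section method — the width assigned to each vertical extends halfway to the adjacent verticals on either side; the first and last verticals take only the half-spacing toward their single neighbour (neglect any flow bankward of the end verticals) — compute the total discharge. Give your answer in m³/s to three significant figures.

1.30 m³/s

w_2 = (2.3 − 0.0)/2 = 1.15 m; q_2 = 0.33 × 0.15 × 1.15 = 0.05693 m³/s
w_3 = (7.0 − 1.3)/2 = 2.85 m; q_3 = 0.37 × 0.20 × 2.85 = 0.2109 m³/s
w_4 = (10.8 − 2.3)/2 = 4.25 m; q_4 = 0.38 × 0.36 × 4.25 = 0.5814 m³/s
w_5 = (14.4 − 7.0)/2 = 3.7 m; q_5 = 0.41 × 0.30 × 3.7 = 0.4551 m³/s
Stations 1, 6 contribute zero (depth or velocity is 0).
Q = Σ qᵢ = 1.304 m³/s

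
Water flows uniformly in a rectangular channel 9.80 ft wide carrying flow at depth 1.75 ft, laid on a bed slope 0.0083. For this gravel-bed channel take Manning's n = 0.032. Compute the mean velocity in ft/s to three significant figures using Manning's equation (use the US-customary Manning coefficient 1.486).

5.01 ft/s

A = b·y = 9.80 × 1.75 = 17.15 ft²
P = b + 2y = 9.80 + 2×1.75 = 13.30 ft
R = A/P = 17.15/13.30 = 1.289 ft
Q = (1.486/n)·A·R^(2/3)·S^(1/2) = (1.486/0.032) × 17.15 × 1.289^(2/3) × 0.0083^(1/2) = 85.96 ft³/s
V = Q/A = 85.96/17.15 = 5.012 ft/s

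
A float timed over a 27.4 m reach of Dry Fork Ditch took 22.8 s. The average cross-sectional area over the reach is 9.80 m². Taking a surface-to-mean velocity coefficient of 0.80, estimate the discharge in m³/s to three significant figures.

v_surface = L / t̄ = 27.4 / 22.8 = 1.202 m/s
v_mean = 0.80 × 1.202 = 0.9614 m/s
Q = A × v_mean = 9.80 × 0.9614 = 9.422 m³/s

9.42 m³/s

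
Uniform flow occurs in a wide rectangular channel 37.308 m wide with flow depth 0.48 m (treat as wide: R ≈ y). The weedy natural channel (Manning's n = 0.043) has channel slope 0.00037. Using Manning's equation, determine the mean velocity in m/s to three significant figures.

A = b·y = 37.308 × 0.48 = 17.91 m²
Wide channel: R ≈ y = 0.48 m
Q = (1/n)·A·R^(2/3)·S^(1/2) = (1/0.043) × 17.91 × 0.4800^(2/3) × 0.00037^(1/2) = 4.911 m³/s
V = Q/A = 4.911/17.91 = 0.2742 m/s

0.274 m/s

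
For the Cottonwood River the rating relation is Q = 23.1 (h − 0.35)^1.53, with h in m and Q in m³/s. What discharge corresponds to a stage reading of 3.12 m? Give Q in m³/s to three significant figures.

Q = 23.1 × (3.12 − 0.35)^1.53 = 23.1 × 2.77^1.53 = 109.8 m³/s

110 m³/s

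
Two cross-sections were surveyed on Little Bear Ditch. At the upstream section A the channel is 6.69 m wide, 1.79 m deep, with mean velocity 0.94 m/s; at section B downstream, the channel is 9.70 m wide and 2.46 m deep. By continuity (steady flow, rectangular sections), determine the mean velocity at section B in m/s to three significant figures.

Q = A₁V₁ = (6.69×1.79) × 0.94 = 11.26 m³/s
A₂ = 9.70 × 2.46 = 23.86 m²
V₂ = Q/A₂ = 11.26/23.86 = 0.4717 m/s

0.472 m/s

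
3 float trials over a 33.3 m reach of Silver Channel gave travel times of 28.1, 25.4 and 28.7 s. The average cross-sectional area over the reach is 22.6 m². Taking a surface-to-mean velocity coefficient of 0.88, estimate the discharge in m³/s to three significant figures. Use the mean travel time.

24.2 m³/s

t̄ = (28.1 + 25.4 + 28.7) / 3 = 27.4 s
v_surface = L / t̄ = 33.3 / 27.4 = 1.215 m/s
v_mean = 0.88 × 1.215 = 1.069 m/s
Q = A × v_mean = 22.6 × 1.069 = 24.17 m³/s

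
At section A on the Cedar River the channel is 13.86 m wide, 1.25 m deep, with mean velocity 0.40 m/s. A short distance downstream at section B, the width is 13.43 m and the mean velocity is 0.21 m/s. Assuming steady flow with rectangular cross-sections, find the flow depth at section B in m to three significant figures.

Q = A₁V₁ = (13.86×1.25) × 0.40 = 6.930 m³/s
d₂ = Q/(b₂ V₂) = 6.930/(13.43×0.21) = 2.457 m

2.46 m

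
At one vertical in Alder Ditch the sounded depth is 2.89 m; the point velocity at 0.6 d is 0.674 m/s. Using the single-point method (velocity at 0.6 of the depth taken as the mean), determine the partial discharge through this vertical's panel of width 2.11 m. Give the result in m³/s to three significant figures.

4.11 m³/s

v̄ = v₀.₆ = 0.674 m/s
q = v̄ × d × w = 0.6740 × 2.89 × 2.11 = 4.110 m³/s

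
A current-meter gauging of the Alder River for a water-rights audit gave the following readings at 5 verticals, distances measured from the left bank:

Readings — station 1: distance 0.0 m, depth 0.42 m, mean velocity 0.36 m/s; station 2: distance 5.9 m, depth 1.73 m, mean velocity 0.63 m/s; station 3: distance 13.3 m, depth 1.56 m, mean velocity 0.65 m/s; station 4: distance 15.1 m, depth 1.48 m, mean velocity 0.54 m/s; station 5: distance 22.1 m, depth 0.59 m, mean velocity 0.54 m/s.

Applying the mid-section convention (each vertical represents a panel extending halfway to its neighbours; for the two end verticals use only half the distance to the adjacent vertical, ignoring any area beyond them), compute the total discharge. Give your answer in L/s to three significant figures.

w_1 = (5.9 − 0.0)/2 = 2.95 m; q_1 = 0.36 × 0.42 × 2.95 = 0.4460 m³/s
w_2 = (13.3 − 0.0)/2 = 6.65 m; q_2 = 0.63 × 1.73 × 6.65 = 7.248 m³/s
w_3 = (15.1 − 5.9)/2 = 4.6 m; q_3 = 0.65 × 1.56 × 4.6 = 4.664 m³/s
w_4 = (22.1 − 13.3)/2 = 4.4 m; q_4 = 0.54 × 1.48 × 4.4 = 3.516 m³/s
w_5 = (22.1 − 15.1)/2 = 3.5 m; q_5 = 0.54 × 0.59 × 3.5 = 1.115 m³/s
Q = Σ qᵢ = 16.99 m³/s
= 16.99 × 1000 = 16990 L/s

17000 L/s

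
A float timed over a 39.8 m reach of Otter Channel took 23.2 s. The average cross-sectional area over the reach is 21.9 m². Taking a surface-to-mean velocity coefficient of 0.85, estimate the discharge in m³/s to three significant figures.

31.9 m³/s

v_surface = L / t̄ = 39.8 / 23.2 = 1.716 m/s
v_mean = 0.85 × 1.716 = 1.458 m/s
Q = A × v_mean = 21.9 × 1.458 = 31.93 m³/s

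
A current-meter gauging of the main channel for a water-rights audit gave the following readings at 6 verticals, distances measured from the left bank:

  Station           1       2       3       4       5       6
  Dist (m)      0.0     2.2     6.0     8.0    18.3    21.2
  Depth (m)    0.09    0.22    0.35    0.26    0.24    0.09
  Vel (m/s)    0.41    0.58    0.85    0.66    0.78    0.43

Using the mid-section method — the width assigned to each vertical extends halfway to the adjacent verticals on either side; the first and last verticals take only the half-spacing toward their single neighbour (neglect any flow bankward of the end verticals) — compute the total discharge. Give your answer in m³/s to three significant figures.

w_1 = (2.2 − 0.0)/2 = 1.1 m; q_1 = 0.41 × 0.09 × 1.1 = 0.04059 m³/s
w_2 = (6.0 − 0.0)/2 = 3 m; q_2 = 0.58 × 0.22 × 3 = 0.3828 m³/s
w_3 = (8.0 − 2.2)/2 = 2.9 m; q_3 = 0.85 × 0.35 × 2.9 = 0.8628 m³/s
w_4 = (18.3 − 6.0)/2 = 6.15 m; q_4 = 0.66 × 0.26 × 6.15 = 1.055 m³/s
w_5 = (21.2 − 8.0)/2 = 6.6 m; q_5 = 0.78 × 0.24 × 6.6 = 1.236 m³/s
w_6 = (21.2 − 18.3)/2 = 1.45 m; q_6 = 0.43 × 0.09 × 1.45 = 0.05612 m³/s
Q = Σ qᵢ = 3.633 m³/s

3.63 m³/s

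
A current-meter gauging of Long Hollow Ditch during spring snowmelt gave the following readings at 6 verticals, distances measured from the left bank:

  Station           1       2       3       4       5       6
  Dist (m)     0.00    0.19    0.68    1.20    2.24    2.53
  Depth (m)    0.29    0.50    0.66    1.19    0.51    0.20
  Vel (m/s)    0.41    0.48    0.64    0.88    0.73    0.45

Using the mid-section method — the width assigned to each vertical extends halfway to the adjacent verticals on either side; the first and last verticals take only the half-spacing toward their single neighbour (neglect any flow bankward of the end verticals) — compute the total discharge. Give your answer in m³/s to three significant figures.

1.38 m³/s

w_1 = (0.19 − 0.00)/2 = 0.095 m; q_1 = 0.41 × 0.29 × 0.095 = 0.01130 m³/s
w_2 = (0.68 − 0.00)/2 = 0.34 m; q_2 = 0.48 × 0.50 × 0.34 = 0.08160 m³/s
w_3 = (1.20 − 0.19)/2 = 0.505 m; q_3 = 0.64 × 0.66 × 0.505 = 0.2133 m³/s
w_4 = (2.24 − 0.68)/2 = 0.78 m; q_4 = 0.88 × 1.19 × 0.78 = 0.8168 m³/s
w_5 = (2.53 − 1.20)/2 = 0.665 m; q_5 = 0.73 × 0.51 × 0.665 = 0.2476 m³/s
w_6 = (2.53 − 2.24)/2 = 0.145 m; q_6 = 0.45 × 0.20 × 0.145 = 0.01305 m³/s
Q = Σ qᵢ = 1.384 m³/s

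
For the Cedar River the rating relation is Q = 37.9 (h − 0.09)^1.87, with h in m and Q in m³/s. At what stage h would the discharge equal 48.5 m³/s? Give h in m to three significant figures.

1.23 m

h − h₀ = (Q/C)^(1/b) = (48.5/37.9)^(1/1.87) = 1.141 m
h = 0.09 + 1.141 = 1.231 m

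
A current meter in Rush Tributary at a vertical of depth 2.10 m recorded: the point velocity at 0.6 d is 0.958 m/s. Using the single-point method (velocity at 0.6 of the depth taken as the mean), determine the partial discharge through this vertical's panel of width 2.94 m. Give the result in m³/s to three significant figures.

5.91 m³/s

v̄ = v₀.₆ = 0.958 m/s
q = v̄ × d × w = 0.9580 × 2.10 × 2.94 = 5.915 m³/s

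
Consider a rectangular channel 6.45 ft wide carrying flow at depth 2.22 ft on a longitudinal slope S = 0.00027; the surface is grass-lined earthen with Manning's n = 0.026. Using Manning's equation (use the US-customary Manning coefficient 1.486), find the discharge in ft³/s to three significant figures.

A = b·y = 6.45 × 2.22 = 14.32 ft²
P = b + 2y = 6.45 + 2×2.22 = 10.89 ft
R = A/P = 14.32/10.89 = 1.315 ft
Q = (1.486/n)·A·R^(2/3)·S^(1/2) = (1.486/0.026) × 14.32 × 1.315^(2/3) × 0.00027^(1/2) = 16.14 ft³/s

16.1 ft³/s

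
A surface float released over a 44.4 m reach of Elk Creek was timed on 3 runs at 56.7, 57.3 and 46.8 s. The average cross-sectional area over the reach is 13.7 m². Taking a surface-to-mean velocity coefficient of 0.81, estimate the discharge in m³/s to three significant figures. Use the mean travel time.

t̄ = (56.7 + 57.3 + 46.8) / 3 = 53.6 s
v_surface = L / t̄ = 44.4 / 53.6 = 0.8284 m/s
v_mean = 0.81 × 0.8284 = 0.6710 m/s
Q = A × v_mean = 13.7 × 0.6710 = 9.192 m³/s

9.19 m³/s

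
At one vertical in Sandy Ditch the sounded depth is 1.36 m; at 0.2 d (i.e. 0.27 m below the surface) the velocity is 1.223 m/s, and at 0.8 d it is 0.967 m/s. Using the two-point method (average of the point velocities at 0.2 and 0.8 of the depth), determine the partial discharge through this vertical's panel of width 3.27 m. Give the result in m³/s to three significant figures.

4.87 m³/s

v̄ = (1.223 + 0.967) / 2 = 1.095 m/s
q = v̄ × d × w = 1.095 × 1.36 × 3.27 = 4.870 m³/s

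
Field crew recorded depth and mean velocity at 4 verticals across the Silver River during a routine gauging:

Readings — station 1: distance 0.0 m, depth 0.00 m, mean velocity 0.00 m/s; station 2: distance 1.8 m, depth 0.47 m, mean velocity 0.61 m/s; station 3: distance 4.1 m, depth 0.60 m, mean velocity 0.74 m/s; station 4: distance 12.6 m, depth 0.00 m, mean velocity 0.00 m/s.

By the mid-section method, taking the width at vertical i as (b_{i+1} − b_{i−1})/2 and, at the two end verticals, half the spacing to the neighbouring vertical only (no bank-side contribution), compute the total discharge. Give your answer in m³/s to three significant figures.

w_2 = (4.1 − 0.0)/2 = 2.05 m; q_2 = 0.61 × 0.47 × 2.05 = 0.5877 m³/s
w_3 = (12.6 − 1.8)/2 = 5.4 m; q_3 = 0.74 × 0.60 × 5.4 = 2.398 m³/s
Stations 1, 4 contribute zero (depth or velocity is 0).
Q = Σ qᵢ = 2.985 m³/s

2.99 m³/s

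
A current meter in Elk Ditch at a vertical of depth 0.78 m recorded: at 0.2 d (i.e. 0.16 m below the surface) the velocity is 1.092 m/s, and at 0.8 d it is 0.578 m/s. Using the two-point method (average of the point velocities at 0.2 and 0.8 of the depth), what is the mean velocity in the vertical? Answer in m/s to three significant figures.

0.835 m/s

v̄ = (1.092 + 0.578) / 2 = 0.8350 m/s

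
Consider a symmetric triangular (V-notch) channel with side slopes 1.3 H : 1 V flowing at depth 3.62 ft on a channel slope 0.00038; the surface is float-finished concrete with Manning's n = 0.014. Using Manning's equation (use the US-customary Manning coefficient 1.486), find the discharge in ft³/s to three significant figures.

A = z·y² = 1.3×3.62² = 17.04 ft²
P = 2y√(1+z²) = 2×3.62×√(1+1.3²) = 11.87 ft
R = A/P = 17.04/11.87 = 1.435 ft
Q = (1.486/n)·A·R^(2/3)·S^(1/2) = (1.486/0.014) × 17.04 × 1.435^(2/3) × 0.00038^(1/2) = 44.84 ft³/s

44.8 ft³/s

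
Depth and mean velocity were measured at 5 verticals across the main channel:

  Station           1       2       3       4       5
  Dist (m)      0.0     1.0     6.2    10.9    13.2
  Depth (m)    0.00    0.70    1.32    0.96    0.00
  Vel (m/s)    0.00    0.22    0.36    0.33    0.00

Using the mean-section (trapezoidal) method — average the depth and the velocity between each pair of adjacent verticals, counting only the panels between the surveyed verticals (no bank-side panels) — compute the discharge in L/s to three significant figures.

3590 L/s

Panel 1-2: Δb = 1 m, d̄ = (0.00+0.70)/2 = 0.35, v̄ = (0.00+0.22)/2 = 0.11 → q = 1×0.35×0.11 = 0.03850 m³/s
Panel 2-3: Δb = 5.2 m, d̄ = (0.70+1.32)/2 = 1.01, v̄ = (0.22+0.36)/2 = 0.29 → q = 5.2×1.01×0.29 = 1.523 m³/s
Panel 3-4: Δb = 4.7 m, d̄ = (1.32+0.96)/2 = 1.14, v̄ = (0.36+0.33)/2 = 0.345 → q = 4.7×1.14×0.345 = 1.849 m³/s
Panel 4-5: Δb = 2.3 m, d̄ = (0.96+0.00)/2 = 0.48, v̄ = (0.33+0.00)/2 = 0.165 → q = 2.3×0.48×0.165 = 0.1822 m³/s
Q = Σ q = 3.592 m³/s
= 3.592 × 1000 = 3592 L/s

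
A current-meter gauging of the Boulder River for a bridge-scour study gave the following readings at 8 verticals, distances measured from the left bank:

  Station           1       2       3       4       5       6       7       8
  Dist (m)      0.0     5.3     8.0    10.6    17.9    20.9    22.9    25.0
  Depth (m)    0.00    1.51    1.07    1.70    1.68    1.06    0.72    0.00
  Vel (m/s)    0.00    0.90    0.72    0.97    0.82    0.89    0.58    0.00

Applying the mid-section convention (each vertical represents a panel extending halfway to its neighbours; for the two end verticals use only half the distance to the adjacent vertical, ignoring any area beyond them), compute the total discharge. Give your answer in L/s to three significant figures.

25900 L/s

w_2 = (8.0 − 0.0)/2 = 4 m; q_2 = 0.90 × 1.51 × 4 = 5.436 m³/s
w_3 = (10.6 − 5.3)/2 = 2.65 m; q_3 = 0.72 × 1.07 × 2.65 = 2.042 m³/s
w_4 = (17.9 − 8.0)/2 = 4.95 m; q_4 = 0.97 × 1.70 × 4.95 = 8.163 m³/s
w_5 = (20.9 − 10.6)/2 = 5.15 m; q_5 = 0.82 × 1.68 × 5.15 = 7.095 m³/s
w_6 = (22.9 − 17.9)/2 = 2.5 m; q_6 = 0.89 × 1.06 × 2.5 = 2.359 m³/s
w_7 = (25.0 − 20.9)/2 = 2.05 m; q_7 = 0.58 × 0.72 × 2.05 = 0.8561 m³/s
Stations 1, 8 contribute zero (depth or velocity is 0).
Q = Σ qᵢ = 25.95 m³/s
= 25.95 × 1000 = 25950 L/s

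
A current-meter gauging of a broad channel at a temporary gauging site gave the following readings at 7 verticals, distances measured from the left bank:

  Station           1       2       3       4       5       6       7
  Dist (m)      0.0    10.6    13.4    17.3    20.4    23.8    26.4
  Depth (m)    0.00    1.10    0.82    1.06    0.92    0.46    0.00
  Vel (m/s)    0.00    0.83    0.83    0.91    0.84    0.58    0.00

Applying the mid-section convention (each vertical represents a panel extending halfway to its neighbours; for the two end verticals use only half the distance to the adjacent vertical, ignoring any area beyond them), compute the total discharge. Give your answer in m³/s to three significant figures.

15.1 m³/s

w_2 = (13.4 − 0.0)/2 = 6.7 m; q_2 = 0.83 × 1.10 × 6.7 = 6.117 m³/s
w_3 = (17.3 − 10.6)/2 = 3.35 m; q_3 = 0.83 × 0.82 × 3.35 = 2.280 m³/s
w_4 = (20.4 − 13.4)/2 = 3.5 m; q_4 = 0.91 × 1.06 × 3.5 = 3.376 m³/s
w_5 = (23.8 − 17.3)/2 = 3.25 m; q_5 = 0.84 × 0.92 × 3.25 = 2.512 m³/s
w_6 = (26.4 − 20.4)/2 = 3 m; q_6 = 0.58 × 0.46 × 3 = 0.8004 m³/s
Stations 1, 7 contribute zero (depth or velocity is 0).
Q = Σ qᵢ = 15.09 m³/s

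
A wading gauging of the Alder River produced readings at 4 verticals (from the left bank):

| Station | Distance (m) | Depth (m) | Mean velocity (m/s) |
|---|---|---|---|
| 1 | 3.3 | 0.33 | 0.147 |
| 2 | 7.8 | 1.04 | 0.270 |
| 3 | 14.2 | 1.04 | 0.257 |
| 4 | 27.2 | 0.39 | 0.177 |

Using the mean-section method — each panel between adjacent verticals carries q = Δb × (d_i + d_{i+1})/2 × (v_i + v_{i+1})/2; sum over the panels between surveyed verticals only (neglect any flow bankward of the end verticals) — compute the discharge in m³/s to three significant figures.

4.41 m³/s

Panel 1-2: Δb = 4.5 m, d̄ = (0.33+1.04)/2 = 0.685, v̄ = (0.147+0.270)/2 = 0.2085 → q = 4.5×0.685×0.2085 = 0.6427 m³/s
Panel 2-3: Δb = 6.4 m, d̄ = (1.04+1.04)/2 = 1.04, v̄ = (0.270+0.257)/2 = 0.2635 → q = 6.4×1.04×0.2635 = 1.754 m³/s
Panel 3-4: Δb = 13 m, d̄ = (1.04+0.39)/2 = 0.715, v̄ = (0.257+0.177)/2 = 0.217 → q = 13×0.715×0.217 = 2.017 m³/s
Q = Σ q = 4.414 m³/s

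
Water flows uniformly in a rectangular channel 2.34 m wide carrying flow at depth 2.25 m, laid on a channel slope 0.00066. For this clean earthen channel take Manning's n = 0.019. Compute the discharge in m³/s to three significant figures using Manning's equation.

A = b·y = 2.34 × 2.25 = 5.265 m²
P = b + 2y = 2.34 + 2×2.25 = 6.840 m
R = A/P = 5.265/6.840 = 0.7697 m
Q = (1/n)·A·R^(2/3)·S^(1/2) = (1/0.019) × 5.265 × 0.7697^(2/3) × 0.00066^(1/2) = 5.979 m³/s

5.98 m³/s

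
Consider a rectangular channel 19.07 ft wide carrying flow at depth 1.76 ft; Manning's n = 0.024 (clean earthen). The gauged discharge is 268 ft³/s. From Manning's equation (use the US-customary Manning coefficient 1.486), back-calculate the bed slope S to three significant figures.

A = b·y = 19.07 × 1.76 = 33.56 ft²
P = b + 2y = 19.07 + 2×1.76 = 22.59 ft
R = A/P = 33.56/22.59 = 1.486 ft
S = (Q·n / (1.486·A·R^(2/3)))² = (268×0.024 / (1.486×33.56×1.302))² = 0.009810

0.00981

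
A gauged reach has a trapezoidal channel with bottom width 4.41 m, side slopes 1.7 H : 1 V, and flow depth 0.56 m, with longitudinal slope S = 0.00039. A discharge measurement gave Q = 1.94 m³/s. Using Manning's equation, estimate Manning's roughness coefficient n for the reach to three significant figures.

0.0180

A = (b + z·y)·y = (4.41 + 1.7×0.56)×0.56 = 3.003 m²
P = b + 2y√(1+z²) = 4.41 + 2×0.56×√(1+1.7²) = 6.619 m
R = A/P = 3.003/6.619 = 0.4537 m
n = (1/Q)·A·R^(2/3)·S^(1/2) = (1/1.94) × 3.003 × 0.5904 × 0.01975 = 0.01805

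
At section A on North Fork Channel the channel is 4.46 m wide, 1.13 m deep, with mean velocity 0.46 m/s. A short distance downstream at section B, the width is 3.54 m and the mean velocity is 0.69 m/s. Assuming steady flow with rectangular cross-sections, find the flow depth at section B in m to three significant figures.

Q = A₁V₁ = (4.46×1.13) × 0.46 = 2.318 m³/s
d₂ = Q/(b₂ V₂) = 2.318/(3.54×0.69) = 0.9491 m

0.949 m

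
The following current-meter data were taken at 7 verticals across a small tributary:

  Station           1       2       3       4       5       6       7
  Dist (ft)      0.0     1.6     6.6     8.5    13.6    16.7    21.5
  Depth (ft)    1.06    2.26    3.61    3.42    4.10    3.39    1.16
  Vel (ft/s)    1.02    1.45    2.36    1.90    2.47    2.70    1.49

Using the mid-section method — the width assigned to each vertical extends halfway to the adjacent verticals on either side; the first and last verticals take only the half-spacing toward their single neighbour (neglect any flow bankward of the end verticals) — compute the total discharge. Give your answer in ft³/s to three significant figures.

w_1 = (1.6 − 0.0)/2 = 0.8 ft; q_1 = 1.02 × 1.06 × 0.8 = 0.8650 ft³/s
w_2 = (6.6 − 0.0)/2 = 3.3 ft; q_2 = 1.45 × 2.26 × 3.3 = 10.81 ft³/s
w_3 = (8.5 − 1.6)/2 = 3.45 ft; q_3 = 2.36 × 3.61 × 3.45 = 29.39 ft³/s
w_4 = (13.6 − 6.6)/2 = 3.5 ft; q_4 = 1.90 × 3.42 × 3.5 = 22.74 ft³/s
w_5 = (16.7 − 8.5)/2 = 4.1 ft; q_5 = 2.47 × 4.10 × 4.1 = 41.52 ft³/s
w_6 = (21.5 − 13.6)/2 = 3.95 ft; q_6 = 2.70 × 3.39 × 3.95 = 36.15 ft³/s
w_7 = (21.5 − 16.7)/2 = 2.4 ft; q_7 = 1.49 × 1.16 × 2.4 = 4.148 ft³/s
Q = Σ qᵢ = 145.6 ft³/s

146 ft³/s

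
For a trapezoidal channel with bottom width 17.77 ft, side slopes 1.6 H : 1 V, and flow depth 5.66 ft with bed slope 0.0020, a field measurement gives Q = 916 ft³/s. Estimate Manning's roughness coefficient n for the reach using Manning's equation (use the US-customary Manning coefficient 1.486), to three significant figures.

0.0272

A = (b + z·y)·y = (17.77 + 1.6×5.66)×5.66 = 151.8 ft²
P = b + 2y√(1+z²) = 17.77 + 2×5.66×√(1+1.6²) = 39.13 ft
R = A/P = 151.8/39.13 = 3.880 ft
n = (1.486/Q)·A·R^(2/3)·S^(1/2) = (1.486/916) × 151.8 × 2.469 × 0.04472 = 0.02720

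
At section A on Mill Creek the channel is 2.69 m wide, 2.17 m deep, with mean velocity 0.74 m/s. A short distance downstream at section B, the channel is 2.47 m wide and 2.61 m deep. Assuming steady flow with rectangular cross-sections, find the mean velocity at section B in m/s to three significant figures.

Q = A₁V₁ = (2.69×2.17) × 0.74 = 4.320 m³/s
A₂ = 2.47 × 2.61 = 6.447 m²
V₂ = Q/A₂ = 4.320/6.447 = 0.6700 m/s

0.670 m/s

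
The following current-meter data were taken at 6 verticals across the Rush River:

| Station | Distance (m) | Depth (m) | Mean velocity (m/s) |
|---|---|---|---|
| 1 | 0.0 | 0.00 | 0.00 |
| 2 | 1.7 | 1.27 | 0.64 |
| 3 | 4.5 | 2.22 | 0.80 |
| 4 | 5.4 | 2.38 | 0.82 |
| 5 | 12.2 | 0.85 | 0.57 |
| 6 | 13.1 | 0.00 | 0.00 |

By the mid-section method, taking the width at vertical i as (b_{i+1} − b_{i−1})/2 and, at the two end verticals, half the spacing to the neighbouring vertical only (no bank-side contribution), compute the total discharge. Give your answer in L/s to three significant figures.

14500 L/s

w_2 = (4.5 − 0.0)/2 = 2.25 m; q_2 = 0.64 × 1.27 × 2.25 = 1.829 m³/s
w_3 = (5.4 − 1.7)/2 = 1.85 m; q_3 = 0.80 × 2.22 × 1.85 = 3.286 m³/s
w_4 = (12.2 − 4.5)/2 = 3.85 m; q_4 = 0.82 × 2.38 × 3.85 = 7.514 m³/s
w_5 = (13.1 − 5.4)/2 = 3.85 m; q_5 = 0.57 × 0.85 × 3.85 = 1.865 m³/s
Stations 1, 6 contribute zero (depth or velocity is 0).
Q = Σ qᵢ = 14.49 m³/s
= 14.49 × 1000 = 14490 L/s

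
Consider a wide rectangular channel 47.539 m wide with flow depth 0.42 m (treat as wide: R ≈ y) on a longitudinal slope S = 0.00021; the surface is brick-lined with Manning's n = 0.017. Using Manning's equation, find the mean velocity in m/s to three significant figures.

A = b·y = 47.539 × 0.42 = 19.97 m²
Wide channel: R ≈ y = 0.42 m
Q = (1/n)·A·R^(2/3)·S^(1/2) = (1/0.017) × 19.97 × 0.4200^(2/3) × 0.00021^(1/2) = 9.545 m³/s
V = Q/A = 9.545/19.97 = 0.4781 m/s

0.478 m/s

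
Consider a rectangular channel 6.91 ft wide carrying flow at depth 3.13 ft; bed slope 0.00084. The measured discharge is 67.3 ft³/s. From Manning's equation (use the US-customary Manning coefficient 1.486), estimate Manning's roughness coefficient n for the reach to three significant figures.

A = b·y = 6.91 × 3.13 = 21.63 ft²
P = b + 2y = 6.91 + 2×3.13 = 13.17 ft
R = A/P = 21.63/13.17 = 1.642 ft
n = (1.486/Q)·A·R^(2/3)·S^(1/2) = (1.486/67.3) × 21.63 × 1.392 × 0.02898 = 0.01927

0.0193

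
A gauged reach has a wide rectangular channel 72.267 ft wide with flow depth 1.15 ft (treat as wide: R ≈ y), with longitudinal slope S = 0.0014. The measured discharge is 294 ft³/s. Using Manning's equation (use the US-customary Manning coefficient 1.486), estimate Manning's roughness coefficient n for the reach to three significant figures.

A = b·y = 72.267 × 1.15 = 83.11 ft²
Wide channel: R ≈ y = 1.15 ft
n = (1.486/Q)·A·R^(2/3)·S^(1/2) = (1.486/294) × 83.11 × 1.098 × 0.03742 = 0.01725

0.0173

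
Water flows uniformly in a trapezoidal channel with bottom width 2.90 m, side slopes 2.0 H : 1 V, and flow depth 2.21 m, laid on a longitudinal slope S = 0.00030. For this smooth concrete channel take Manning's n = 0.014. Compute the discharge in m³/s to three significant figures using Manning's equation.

23.4 m³/s

A = (b + z·y)·y = (2.90 + 2.0×2.21)×2.21 = 16.18 m²
P = b + 2y√(1+z²) = 2.90 + 2×2.21×√(1+2.0²) = 12.78 m
R = A/P = 16.18/12.78 = 1.265 m
Q = (1/n)·A·R^(2/3)·S^(1/2) = (1/0.014) × 16.18 × 1.265^(2/3) × 0.00030^(1/2) = 23.42 m³/s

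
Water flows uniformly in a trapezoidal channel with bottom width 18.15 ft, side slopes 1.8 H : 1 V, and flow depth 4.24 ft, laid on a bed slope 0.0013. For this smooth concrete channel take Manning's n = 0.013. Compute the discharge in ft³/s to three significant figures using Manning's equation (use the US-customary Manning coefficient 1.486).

A = (b + z·y)·y = (18.15 + 1.8×4.24)×4.24 = 109.3 ft²
P = b + 2y√(1+z²) = 18.15 + 2×4.24×√(1+1.8²) = 35.61 ft
R = A/P = 109.3/35.61 = 3.070 ft
Q = (1.486/n)·A·R^(2/3)·S^(1/2) = (1.486/0.013) × 109.3 × 3.070^(2/3) × 0.0013^(1/2) = 951.6 ft³/s

952 ft³/s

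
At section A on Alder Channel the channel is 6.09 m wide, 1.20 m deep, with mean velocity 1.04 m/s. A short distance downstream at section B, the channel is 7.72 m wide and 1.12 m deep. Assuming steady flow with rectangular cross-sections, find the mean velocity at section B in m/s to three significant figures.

Q = A₁V₁ = (6.09×1.20) × 1.04 = 7.600 m³/s
A₂ = 7.72 × 1.12 = 8.646 m²
V₂ = Q/A₂ = 7.600/8.646 = 0.8790 m/s

0.879 m/s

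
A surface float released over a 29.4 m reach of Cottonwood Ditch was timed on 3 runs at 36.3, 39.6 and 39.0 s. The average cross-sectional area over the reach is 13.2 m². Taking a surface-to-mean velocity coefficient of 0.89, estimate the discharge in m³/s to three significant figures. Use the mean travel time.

9.02 m³/s

t̄ = (36.3 + 39.6 + 39.0) / 3 = 38.3 s
v_surface = L / t̄ = 29.4 / 38.3 = 0.7676 m/s
v_mean = 0.89 × 0.7676 = 0.6832 m/s
Q = A × v_mean = 13.2 × 0.6832 = 9.018 m³/s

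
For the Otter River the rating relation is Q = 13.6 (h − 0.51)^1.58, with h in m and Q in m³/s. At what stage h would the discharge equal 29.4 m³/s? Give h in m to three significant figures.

h − h₀ = (Q/C)^(1/b) = (29.4/13.6)^(1/1.58) = 1.629 m
h = 0.51 + 1.629 = 2.139 m

2.14 m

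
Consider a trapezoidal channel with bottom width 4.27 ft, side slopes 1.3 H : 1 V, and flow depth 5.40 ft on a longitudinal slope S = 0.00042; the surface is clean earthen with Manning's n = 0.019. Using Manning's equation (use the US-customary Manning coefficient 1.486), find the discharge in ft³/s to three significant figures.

193 ft³/s

A = (b + z·y)·y = (4.27 + 1.3×5.40)×5.40 = 60.97 ft²
P = b + 2y√(1+z²) = 4.27 + 2×5.40×√(1+1.3²) = 21.98 ft
R = A/P = 60.97/21.98 = 2.773 ft
Q = (1.486/n)·A·R^(2/3)·S^(1/2) = (1.486/0.019) × 60.97 × 2.773^(2/3) × 0.00042^(1/2) = 192.9 ft³/s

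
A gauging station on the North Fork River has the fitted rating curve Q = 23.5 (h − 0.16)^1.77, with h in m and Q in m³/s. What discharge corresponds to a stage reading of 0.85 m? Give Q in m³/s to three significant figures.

Q = 23.5 × (0.85 − 0.16)^1.77 = 23.5 × 0.69^1.77 = 12.19 m³/s

12.2 m³/s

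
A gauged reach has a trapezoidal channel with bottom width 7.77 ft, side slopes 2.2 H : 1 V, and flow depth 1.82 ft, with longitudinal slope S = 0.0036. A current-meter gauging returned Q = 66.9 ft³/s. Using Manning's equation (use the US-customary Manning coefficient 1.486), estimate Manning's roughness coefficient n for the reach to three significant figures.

0.0339

A = (b + z·y)·y = (7.77 + 2.2×1.82)×1.82 = 21.43 ft²
P = b + 2y√(1+z²) = 7.77 + 2×1.82×√(1+2.2²) = 16.57 ft
R = A/P = 21.43/16.57 = 1.293 ft
n = (1.486/Q)·A·R^(2/3)·S^(1/2) = (1.486/66.9) × 21.43 × 1.187 × 0.06000 = 0.03390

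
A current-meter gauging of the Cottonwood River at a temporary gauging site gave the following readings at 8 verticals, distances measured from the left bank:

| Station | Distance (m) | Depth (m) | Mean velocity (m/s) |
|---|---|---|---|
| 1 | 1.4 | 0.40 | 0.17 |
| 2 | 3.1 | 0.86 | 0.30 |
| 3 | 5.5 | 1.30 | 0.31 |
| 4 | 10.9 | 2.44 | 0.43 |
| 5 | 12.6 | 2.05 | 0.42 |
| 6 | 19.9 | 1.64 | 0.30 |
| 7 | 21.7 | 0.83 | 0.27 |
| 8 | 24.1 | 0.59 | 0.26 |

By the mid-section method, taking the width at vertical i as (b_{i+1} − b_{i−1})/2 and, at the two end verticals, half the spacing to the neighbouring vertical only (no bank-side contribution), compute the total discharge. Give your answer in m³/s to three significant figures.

w_1 = (3.1 − 1.4)/2 = 0.85 m; q_1 = 0.17 × 0.40 × 0.85 = 0.05780 m³/s
w_2 = (5.5 − 1.4)/2 = 2.05 m; q_2 = 0.30 × 0.86 × 2.05 = 0.5289 m³/s
w_3 = (10.9 − 3.1)/2 = 3.9 m; q_3 = 0.31 × 1.30 × 3.9 = 1.572 m³/s
w_4 = (12.6 − 5.5)/2 = 3.55 m; q_4 = 0.43 × 2.44 × 3.55 = 3.725 m³/s
w_5 = (19.9 − 10.9)/2 = 4.5 m; q_5 = 0.42 × 2.05 × 4.5 = 3.875 m³/s
w_6 = (21.7 − 12.6)/2 = 4.55 m; q_6 = 0.30 × 1.64 × 4.55 = 2.239 m³/s
w_7 = (24.1 − 19.9)/2 = 2.1 m; q_7 = 0.27 × 0.83 × 2.1 = 0.4706 m³/s
w_8 = (24.1 − 21.7)/2 = 1.2 m; q_8 = 0.26 × 0.59 × 1.2 = 0.1841 m³/s
Q = Σ qᵢ = 12.65 m³/s

12.7 m³/s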